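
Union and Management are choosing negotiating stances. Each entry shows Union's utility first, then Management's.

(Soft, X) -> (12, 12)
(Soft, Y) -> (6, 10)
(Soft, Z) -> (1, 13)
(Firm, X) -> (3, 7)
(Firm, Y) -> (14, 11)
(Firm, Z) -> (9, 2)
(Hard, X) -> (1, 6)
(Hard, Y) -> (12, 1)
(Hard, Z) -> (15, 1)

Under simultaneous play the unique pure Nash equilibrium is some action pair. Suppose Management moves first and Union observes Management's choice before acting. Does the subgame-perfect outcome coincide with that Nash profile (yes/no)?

no

Backward induction with Management moving first.
- X: Union compares 12, 3, 1 and picks Soft; Management would get 12.
- Y: Union compares 6, 14, 12 and picks Firm; Management would get 11.
- Z: Union compares 1, 9, 15 and picks Hard; Management would get 1.
Management's induced payoffs are 12, 11, 1, so Management commits to X. Subgame-perfect outcome: (Soft, X) with payoffs (12, 12).
Now find the simultaneous Nash equilibrium.
Union's best replies: X→Soft; Y→Firm; Z→Hard.
Management's best replies: Soft→Z; Firm→Y; Hard→X.
Only (Firm, Y) has each player best-responding; Nash payoffs (14, 11).
Sequential outcome (Soft, X) differs from the Nash profile (Firm, Y).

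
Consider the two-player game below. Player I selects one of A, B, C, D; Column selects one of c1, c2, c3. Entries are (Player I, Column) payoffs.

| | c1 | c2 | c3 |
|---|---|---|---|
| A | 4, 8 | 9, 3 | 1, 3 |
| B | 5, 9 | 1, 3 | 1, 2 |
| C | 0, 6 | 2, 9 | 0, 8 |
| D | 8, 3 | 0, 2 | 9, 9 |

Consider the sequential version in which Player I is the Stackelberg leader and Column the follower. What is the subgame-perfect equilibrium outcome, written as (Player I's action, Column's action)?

Solve by backward induction (Player I leads).
- A: Column compares 8, 3, 3 and picks c1; Player I would get 4.
- B: Column compares 9, 3, 2 and picks c1; Player I would get 5.
- C: Column compares 6, 9, 8 and picks c2; Player I would get 2.
- D: Column compares 3, 2, 9 and picks c3; Player I would get 9.
Player I's induced payoffs are 4, 5, 2, 9, so Player I commits to D. Subgame-perfect outcome: (D, c3) with payoffs (9, 9).

(D, c3)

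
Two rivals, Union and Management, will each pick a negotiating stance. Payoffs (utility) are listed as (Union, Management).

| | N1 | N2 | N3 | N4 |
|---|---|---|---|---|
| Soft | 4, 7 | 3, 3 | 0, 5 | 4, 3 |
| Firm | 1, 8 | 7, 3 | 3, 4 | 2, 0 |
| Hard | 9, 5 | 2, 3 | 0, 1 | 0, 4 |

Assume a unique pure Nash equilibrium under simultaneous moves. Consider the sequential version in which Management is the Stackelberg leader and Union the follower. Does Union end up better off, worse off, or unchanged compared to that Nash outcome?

Backward induction with Management moving first.
- N1: BR = Hard, leader payoff 5.
- N2: BR = Firm, leader payoff 3.
- N3: BR = Firm, leader payoff 4.
- N4: BR = Soft, leader payoff 3.
Maximizing over 5, 3, 4, 3, Management chooses N1. Subgame-perfect outcome: (Hard, N1) with payoffs (9, 5).
For the simultaneous game, intersect best replies.
Union's best replies: N1→Hard; N2→Firm; N3→Firm; N4→Soft.
Management's best replies: Soft→N1; Firm→N1; Hard→N1.
Only (Hard, N1) has each player best-responding; Nash payoffs (9, 5).
Union earns 9 sequentially versus 9 at the Nash outcome: unchanged.

unchanged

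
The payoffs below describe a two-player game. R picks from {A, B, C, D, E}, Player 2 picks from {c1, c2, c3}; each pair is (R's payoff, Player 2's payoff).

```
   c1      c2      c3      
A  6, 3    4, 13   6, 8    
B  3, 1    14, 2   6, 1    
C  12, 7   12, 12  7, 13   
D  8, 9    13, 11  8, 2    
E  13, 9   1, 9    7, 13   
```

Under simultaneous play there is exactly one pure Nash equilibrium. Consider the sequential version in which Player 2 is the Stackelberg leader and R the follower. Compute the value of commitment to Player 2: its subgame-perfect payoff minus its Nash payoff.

Solve by backward induction (Player 2 leads).
- c1: R compares 6, 3, 12, 8, 13 and picks E; Player 2 would get 9.
- c2: R compares 4, 14, 12, 13, 1 and picks B; Player 2 would get 2.
- c3: R compares 6, 6, 7, 8, 7 and picks D; Player 2 would get 2.
Among 9, 2, 2, the best is 9 at c1. Subgame-perfect outcome: (E, c1) with payoffs (13, 9).
Under simultaneous play:
R's best replies: c1→E; c2→B; c3→D.
Player 2's best replies: A→c2; B→c2; C→c3; D→c2; E→c3.
Only (B, c2) has each player best-responding; Nash payoffs (14, 2).
Player 2's commitment gain: 9 − 2 = 7.

7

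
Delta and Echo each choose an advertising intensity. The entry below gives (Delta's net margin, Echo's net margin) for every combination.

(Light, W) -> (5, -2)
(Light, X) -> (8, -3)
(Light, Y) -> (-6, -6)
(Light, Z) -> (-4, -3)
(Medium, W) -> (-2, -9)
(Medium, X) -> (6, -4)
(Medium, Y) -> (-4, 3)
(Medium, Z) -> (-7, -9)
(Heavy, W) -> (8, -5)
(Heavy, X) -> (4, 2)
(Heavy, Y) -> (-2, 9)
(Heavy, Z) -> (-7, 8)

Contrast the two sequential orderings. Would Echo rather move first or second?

first

If Delta leads: Echo's best replies are Light→W, Medium→Y, Heavy→Y; Delta's induced payoffs 5, -4, -2; outcome (Light, W), payoffs (5, -2).
If Echo leads: Delta's best replies are W→Heavy, X→Light, Y→Heavy, Z→Light; Echo's induced payoffs -5, -3, 9, -3; outcome (Heavy, Y), payoffs (-2, 9).
Echo gets 9 moving first and -2 moving second, so Echo prefers to move first.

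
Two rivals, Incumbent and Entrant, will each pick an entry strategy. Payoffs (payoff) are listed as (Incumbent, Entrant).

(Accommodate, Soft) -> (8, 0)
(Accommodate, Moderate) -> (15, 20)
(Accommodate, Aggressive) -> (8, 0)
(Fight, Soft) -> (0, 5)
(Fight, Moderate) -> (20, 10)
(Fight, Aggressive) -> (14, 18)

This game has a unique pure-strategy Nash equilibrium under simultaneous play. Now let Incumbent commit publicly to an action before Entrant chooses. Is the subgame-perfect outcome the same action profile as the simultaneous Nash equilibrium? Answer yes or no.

Backward induction with Incumbent moving first.
- Accommodate: BR = Moderate, leader payoff 15.
- Fight: BR = Aggressive, leader payoff 14.
Incumbent's induced payoffs are 15, 14, so Incumbent commits to Accommodate. Subgame-perfect outcome: (Accommodate, Moderate) with payoffs (15, 20).
Now find the simultaneous Nash equilibrium.
Incumbent's best replies: Soft→Accommodate; Moderate→Fight; Aggressive→Fight.
Entrant's best replies: Accommodate→Moderate; Fight→Aggressive.
Only (Fight, Aggressive) has each player best-responding; Nash payoffs (14, 18).
Sequential outcome (Accommodate, Moderate) differs from the Nash profile (Fight, Aggressive).

no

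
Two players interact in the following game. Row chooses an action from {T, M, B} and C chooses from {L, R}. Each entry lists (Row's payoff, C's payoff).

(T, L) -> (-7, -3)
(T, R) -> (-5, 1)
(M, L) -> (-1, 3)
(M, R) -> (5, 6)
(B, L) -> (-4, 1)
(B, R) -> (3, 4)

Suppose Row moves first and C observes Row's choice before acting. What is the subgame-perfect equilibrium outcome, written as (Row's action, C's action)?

(M, R)

Work backward from C's decision.
- T: BR = R, leader payoff -5.
- M: BR = R, leader payoff 5.
- B: BR = R, leader payoff 3.
Maximizing over -5, 5, 3, Row chooses M. Subgame-perfect outcome: (M, R) with payoffs (5, 6).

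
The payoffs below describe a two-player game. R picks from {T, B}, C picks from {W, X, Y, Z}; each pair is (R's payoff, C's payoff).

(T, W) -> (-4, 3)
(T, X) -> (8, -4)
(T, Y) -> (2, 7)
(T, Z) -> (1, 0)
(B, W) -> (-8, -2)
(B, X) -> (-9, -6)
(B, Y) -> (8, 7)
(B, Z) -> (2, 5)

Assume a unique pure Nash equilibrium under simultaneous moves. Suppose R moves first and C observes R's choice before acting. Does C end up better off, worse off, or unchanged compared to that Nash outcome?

unchanged

C best-responds to each possible R move:
- T: BR = Y, leader payoff 2.
- B: BR = Y, leader payoff 8.
Maximizing over 2, 8, R chooses B. Subgame-perfect outcome: (B, Y) with payoffs (8, 7).
For the simultaneous game, intersect best replies.
R's best replies: W→T; X→T; Y→B; Z→B.
C's best replies: T→Y; B→Y.
The unique mutual best reply is (B, Y), giving (8, 7).
C earns 7 sequentially versus 7 at the Nash outcome: unchanged.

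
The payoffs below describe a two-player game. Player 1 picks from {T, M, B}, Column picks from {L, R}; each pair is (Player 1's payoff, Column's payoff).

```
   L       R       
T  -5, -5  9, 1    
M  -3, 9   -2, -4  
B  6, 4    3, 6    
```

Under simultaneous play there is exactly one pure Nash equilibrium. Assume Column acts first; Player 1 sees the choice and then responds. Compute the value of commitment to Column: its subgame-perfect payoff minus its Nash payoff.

3

Solve by backward induction (Column leads).
- L: Player 1 compares -5, -3, 6 and picks B; Column would get 4.
- R: Player 1 compares 9, -2, 3 and picks T; Column would get 1.
Column's induced payoffs are 4, 1, so Column commits to L. Subgame-perfect outcome: (B, L) with payoffs (6, 4).
Under simultaneous play:
Player 1's best replies: L→B; R→T.
Column's best replies: T→R; M→L; B→R.
Only (T, R) has each player best-responding; Nash payoffs (9, 1).
Column's commitment gain: 4 − 1 = 3.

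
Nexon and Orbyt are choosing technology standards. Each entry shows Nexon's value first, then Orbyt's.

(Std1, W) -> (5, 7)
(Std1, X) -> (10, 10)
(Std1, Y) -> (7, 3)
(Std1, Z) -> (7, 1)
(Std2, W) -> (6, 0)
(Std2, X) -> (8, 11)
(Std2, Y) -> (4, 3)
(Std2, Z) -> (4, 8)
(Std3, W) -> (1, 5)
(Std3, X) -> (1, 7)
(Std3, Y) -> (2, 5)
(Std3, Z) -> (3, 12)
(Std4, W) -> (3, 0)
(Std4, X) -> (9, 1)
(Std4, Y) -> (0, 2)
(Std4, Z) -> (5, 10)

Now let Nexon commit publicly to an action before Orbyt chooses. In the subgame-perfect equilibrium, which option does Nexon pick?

Orbyt best-responds to each possible Nexon move:
- Std1 → Orbyt plays X (best of 7, 10, 3, 1); Nexon gets 10.
- Std2 → Orbyt plays X (best of 0, 11, 3, 8); Nexon gets 8.
- Std3 → Orbyt plays Z (best of 5, 7, 5, 12); Nexon gets 3.
- Std4 → Orbyt plays Z (best of 0, 1, 2, 10); Nexon gets 5.
Maximizing over 10, 8, 3, 5, Nexon chooses Std1. Subgame-perfect outcome: (Std1, X) with payoffs (10, 10).

Std1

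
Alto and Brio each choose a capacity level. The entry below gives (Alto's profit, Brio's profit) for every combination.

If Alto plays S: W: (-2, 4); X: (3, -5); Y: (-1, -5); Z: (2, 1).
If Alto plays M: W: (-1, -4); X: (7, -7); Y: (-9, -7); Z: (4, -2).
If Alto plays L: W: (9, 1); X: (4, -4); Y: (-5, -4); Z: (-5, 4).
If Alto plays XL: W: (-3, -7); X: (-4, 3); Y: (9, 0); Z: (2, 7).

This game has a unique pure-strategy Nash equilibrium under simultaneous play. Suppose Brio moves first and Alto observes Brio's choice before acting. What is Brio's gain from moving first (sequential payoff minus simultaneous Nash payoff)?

Backward induction with Brio moving first.
- W: Alto compares -2, -1, 9, -3 and picks L; Brio would get 1.
- X: Alto compares 3, 7, 4, -4 and picks M; Brio would get -7.
- Y: Alto compares -1, -9, -5, 9 and picks XL; Brio would get 0.
- Z: Alto compares 2, 4, -5, 2 and picks M; Brio would get -2.
Maximizing over 1, -7, 0, -2, Brio chooses W. Subgame-perfect outcome: (L, W) with payoffs (9, 1).
Now find the simultaneous Nash equilibrium.
Alto's best replies: W→L; X→M; Y→XL; Z→M.
Brio's best replies: S→W; M→Z; L→Z; XL→Z.
The unique mutual best reply is (M, Z), giving (4, -2).
Brio's commitment gain: 1 − -2 = 3.

3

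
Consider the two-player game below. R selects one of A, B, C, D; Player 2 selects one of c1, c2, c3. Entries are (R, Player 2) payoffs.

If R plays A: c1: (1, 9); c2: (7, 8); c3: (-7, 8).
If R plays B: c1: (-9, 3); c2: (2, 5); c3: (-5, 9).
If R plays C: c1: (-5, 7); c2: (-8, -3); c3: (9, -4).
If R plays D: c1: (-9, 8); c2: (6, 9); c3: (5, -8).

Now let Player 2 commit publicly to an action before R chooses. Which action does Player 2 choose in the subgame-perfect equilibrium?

c1

Backward induction with Player 2 moving first.
- c1: R compares 1, -9, -5, -9 and picks A; Player 2 would get 9.
- c2: R compares 7, 2, -8, 6 and picks A; Player 2 would get 8.
- c3: R compares -7, -5, 9, 5 and picks C; Player 2 would get -4.
Among 9, 8, -4, the best is 9 at c1. Subgame-perfect outcome: (A, c1) with payoffs (1, 9).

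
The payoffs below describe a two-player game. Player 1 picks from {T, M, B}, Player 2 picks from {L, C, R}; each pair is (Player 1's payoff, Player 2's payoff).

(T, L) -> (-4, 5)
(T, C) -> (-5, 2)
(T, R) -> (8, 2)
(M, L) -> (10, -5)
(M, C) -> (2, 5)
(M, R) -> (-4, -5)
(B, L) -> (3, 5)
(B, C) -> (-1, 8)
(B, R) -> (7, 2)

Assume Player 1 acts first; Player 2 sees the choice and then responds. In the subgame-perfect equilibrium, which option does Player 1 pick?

M

Player 2 best-responds to each possible Player 1 move:
- T → Player 2 plays L (best of 5, 2, 2); Player 1 gets -4.
- M → Player 2 plays C (best of -5, 5, -5); Player 1 gets 2.
- B → Player 2 plays C (best of 5, 8, 2); Player 1 gets -1.
Among -4, 2, -1, the best is 2 at M. Subgame-perfect outcome: (M, C) with payoffs (2, 5).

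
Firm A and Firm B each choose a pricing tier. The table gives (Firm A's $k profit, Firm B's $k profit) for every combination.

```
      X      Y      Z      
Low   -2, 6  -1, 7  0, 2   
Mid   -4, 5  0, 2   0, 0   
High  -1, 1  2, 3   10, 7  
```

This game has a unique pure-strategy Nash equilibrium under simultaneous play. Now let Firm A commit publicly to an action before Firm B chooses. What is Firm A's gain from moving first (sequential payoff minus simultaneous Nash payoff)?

0

Firm B best-responds to each possible Firm A move:
- Low: Firm B compares 6, 7, 2 and picks Y; Firm A would get -1.
- Mid: Firm B compares 5, 2, 0 and picks X; Firm A would get -4.
- High: Firm B compares 1, 3, 7 and picks Z; Firm A would get 10.
Among -1, -4, 10, the best is 10 at High. Subgame-perfect outcome: (High, Z) with payoffs (10, 7).
Now find the simultaneous Nash equilibrium.
Firm A's best replies: X→High; Y→High; Z→High.
Firm B's best replies: Low→Y; Mid→X; High→Z.
Only (High, Z) has each player best-responding; Nash payoffs (10, 7).
Firm A's commitment gain: 10 − 10 = 0.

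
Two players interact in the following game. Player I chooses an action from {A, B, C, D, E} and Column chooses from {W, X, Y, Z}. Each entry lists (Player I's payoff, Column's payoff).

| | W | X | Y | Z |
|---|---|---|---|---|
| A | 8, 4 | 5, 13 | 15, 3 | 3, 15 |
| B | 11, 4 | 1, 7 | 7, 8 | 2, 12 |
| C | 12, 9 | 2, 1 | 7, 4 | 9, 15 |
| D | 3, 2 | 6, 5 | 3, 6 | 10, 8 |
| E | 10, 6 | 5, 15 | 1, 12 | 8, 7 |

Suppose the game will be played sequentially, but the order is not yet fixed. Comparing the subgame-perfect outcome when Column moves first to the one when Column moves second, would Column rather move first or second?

first

If Player I leads: Column's best replies are A→Z, B→Z, C→Z, D→Z, E→X; Player I's induced payoffs 3, 2, 9, 10, 5; outcome (D, Z), payoffs (10, 8).
If Column leads: Player I's best replies are W→C, X→D, Y→A, Z→D; Column's induced payoffs 9, 5, 3, 8; outcome (C, W), payoffs (12, 9).
Column gets 9 moving first and 8 moving second, so Column prefers to move first.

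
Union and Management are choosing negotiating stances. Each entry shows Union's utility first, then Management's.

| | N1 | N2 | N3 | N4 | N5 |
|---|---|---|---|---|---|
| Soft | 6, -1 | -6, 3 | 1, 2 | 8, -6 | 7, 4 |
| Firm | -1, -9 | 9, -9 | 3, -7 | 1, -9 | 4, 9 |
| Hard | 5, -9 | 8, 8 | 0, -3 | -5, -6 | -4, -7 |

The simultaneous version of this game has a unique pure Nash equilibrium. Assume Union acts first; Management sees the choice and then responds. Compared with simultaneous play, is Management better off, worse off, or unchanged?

better off

Solve by backward induction (Union leads).
- Soft: Management compares -1, 3, 2, -6, 4 and picks N5; Union would get 7.
- Firm: Management compares -9, -9, -7, -9, 9 and picks N5; Union would get 4.
- Hard: Management compares -9, 8, -3, -6, -7 and picks N2; Union would get 8.
Among 7, 4, 8, the best is 8 at Hard. Subgame-perfect outcome: (Hard, N2) with payoffs (8, 8).
Now find the simultaneous Nash equilibrium.
Union's best replies: N1→Soft; N2→Firm; N3→Firm; N4→Soft; N5→Soft.
Management's best replies: Soft→N5; Firm→N5; Hard→N2.
The unique mutual best reply is (Soft, N5), giving (7, 4).
Management earns 8 sequentially versus 4 at the Nash outcome: better off.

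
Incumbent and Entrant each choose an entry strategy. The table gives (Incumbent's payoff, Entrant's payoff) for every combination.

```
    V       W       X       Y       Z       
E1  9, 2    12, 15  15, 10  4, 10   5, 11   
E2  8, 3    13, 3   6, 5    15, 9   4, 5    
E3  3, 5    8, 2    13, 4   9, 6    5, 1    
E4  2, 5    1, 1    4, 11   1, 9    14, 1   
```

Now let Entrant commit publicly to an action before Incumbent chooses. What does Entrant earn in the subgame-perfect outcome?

Work backward from Incumbent's decision.
- V → Incumbent plays E1 (best of 9, 8, 3, 2); Entrant gets 2.
- W → Incumbent plays E2 (best of 12, 13, 8, 1); Entrant gets 3.
- X → Incumbent plays E1 (best of 15, 6, 13, 4); Entrant gets 10.
- Y → Incumbent plays E2 (best of 4, 15, 9, 1); Entrant gets 9.
- Z → Incumbent plays E4 (best of 5, 4, 5, 14); Entrant gets 1.
Among 2, 3, 10, 9, 1, the best is 10 at X. Subgame-perfect outcome: (E1, X) with payoffs (15, 10).

10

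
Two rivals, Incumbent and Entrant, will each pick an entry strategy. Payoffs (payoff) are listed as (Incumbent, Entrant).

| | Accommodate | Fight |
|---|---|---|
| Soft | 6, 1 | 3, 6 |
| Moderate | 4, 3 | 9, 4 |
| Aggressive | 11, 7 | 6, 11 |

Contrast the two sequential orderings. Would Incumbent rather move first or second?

second

If Incumbent leads: Entrant's best replies are Soft→Fight, Moderate→Fight, Aggressive→Fight; Incumbent's induced payoffs 3, 9, 6; outcome (Moderate, Fight), payoffs (9, 4).
If Entrant leads: Incumbent's best replies are Accommodate→Aggressive, Fight→Moderate; Entrant's induced payoffs 7, 4; outcome (Aggressive, Accommodate), payoffs (11, 7).
Incumbent gets 9 moving first and 11 moving second, so Incumbent prefers to move second.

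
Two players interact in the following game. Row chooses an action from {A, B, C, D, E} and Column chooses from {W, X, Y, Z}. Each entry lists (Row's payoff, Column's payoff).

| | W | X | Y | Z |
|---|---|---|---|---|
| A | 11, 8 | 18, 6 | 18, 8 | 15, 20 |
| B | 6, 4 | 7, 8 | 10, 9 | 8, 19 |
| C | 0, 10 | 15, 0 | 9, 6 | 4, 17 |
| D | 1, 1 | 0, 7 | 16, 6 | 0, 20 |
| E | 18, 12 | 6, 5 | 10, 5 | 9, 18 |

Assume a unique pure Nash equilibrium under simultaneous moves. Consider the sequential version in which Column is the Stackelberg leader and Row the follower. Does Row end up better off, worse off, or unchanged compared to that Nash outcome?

Row best-responds to each possible Column move:
- W: BR = E, leader payoff 12.
- X: BR = A, leader payoff 6.
- Y: BR = A, leader payoff 8.
- Z: BR = A, leader payoff 20.
Maximizing over 12, 6, 8, 20, Column chooses Z. Subgame-perfect outcome: (A, Z) with payoffs (15, 20).
Now find the simultaneous Nash equilibrium.
Row's best replies: W→E; X→A; Y→A; Z→A.
Column's best replies: A→Z; B→Z; C→Z; D→Z; E→Z.
Only (A, Z) has each player best-responding; Nash payoffs (15, 20).
Row earns 15 sequentially versus 15 at the Nash outcome: unchanged.

unchanged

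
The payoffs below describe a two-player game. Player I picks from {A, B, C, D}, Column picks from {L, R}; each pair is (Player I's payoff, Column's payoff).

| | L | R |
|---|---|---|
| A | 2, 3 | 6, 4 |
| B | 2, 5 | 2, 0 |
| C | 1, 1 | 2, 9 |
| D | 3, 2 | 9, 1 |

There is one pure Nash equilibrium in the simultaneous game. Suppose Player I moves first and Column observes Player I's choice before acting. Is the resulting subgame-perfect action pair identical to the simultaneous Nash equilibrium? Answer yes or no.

Backward induction with Player I moving first.
- A: BR = R, leader payoff 6.
- B: BR = L, leader payoff 2.
- C: BR = R, leader payoff 2.
- D: BR = L, leader payoff 3.
Among 6, 2, 2, 3, the best is 6 at A. Subgame-perfect outcome: (A, R) with payoffs (6, 4).
Now find the simultaneous Nash equilibrium.
Player I's best replies: L→D; R→D.
Column's best replies: A→R; B→L; C→R; D→L.
Only (D, L) has each player best-responding; Nash payoffs (3, 2).
Sequential outcome (A, R) differs from the Nash profile (D, L).

no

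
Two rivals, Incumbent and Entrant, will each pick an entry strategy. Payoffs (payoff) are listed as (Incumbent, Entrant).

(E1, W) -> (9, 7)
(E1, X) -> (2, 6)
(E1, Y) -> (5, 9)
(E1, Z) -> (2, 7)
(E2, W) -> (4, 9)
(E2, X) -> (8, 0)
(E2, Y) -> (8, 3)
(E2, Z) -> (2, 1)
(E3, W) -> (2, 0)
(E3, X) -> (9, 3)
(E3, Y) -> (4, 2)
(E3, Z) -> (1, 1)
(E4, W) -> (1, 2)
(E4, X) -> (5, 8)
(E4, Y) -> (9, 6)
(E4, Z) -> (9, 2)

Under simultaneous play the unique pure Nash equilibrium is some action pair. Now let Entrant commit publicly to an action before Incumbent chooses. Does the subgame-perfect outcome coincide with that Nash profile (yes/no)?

Work backward from Incumbent's decision.
- W → Incumbent plays E1 (best of 9, 4, 2, 1); Entrant gets 7.
- X → Incumbent plays E3 (best of 2, 8, 9, 5); Entrant gets 3.
- Y → Incumbent plays E4 (best of 5, 8, 4, 9); Entrant gets 6.
- Z → Incumbent plays E4 (best of 2, 2, 1, 9); Entrant gets 2.
Entrant's induced payoffs are 7, 3, 6, 2, so Entrant commits to W. Subgame-perfect outcome: (E1, W) with payoffs (9, 7).
Now find the simultaneous Nash equilibrium.
Incumbent's best replies: W→E1; X→E3; Y→E4; Z→E4.
Entrant's best replies: E1→Y; E2→W; E3→X; E4→X.
Only (E3, X) has each player best-responding; Nash payoffs (9, 3).
Sequential outcome (E1, W) differs from the Nash profile (E3, X).

no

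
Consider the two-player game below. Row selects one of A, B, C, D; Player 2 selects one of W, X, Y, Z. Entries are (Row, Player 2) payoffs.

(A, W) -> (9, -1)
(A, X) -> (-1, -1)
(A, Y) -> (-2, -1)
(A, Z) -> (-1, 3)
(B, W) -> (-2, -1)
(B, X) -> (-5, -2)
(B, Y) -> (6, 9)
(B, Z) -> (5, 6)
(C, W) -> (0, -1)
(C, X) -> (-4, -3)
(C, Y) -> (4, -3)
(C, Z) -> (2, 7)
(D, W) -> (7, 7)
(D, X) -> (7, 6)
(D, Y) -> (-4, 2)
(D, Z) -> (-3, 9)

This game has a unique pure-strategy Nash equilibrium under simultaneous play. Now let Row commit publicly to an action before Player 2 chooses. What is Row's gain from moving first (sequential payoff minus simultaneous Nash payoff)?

Backward induction with Row moving first.
- A → Player 2 plays Z (best of -1, -1, -1, 3); Row gets -1.
- B → Player 2 plays Y (best of -1, -2, 9, 6); Row gets 6.
- C → Player 2 plays Z (best of -1, -3, -3, 7); Row gets 2.
- D → Player 2 plays Z (best of 7, 6, 2, 9); Row gets -3.
Among -1, 6, 2, -3, the best is 6 at B. Subgame-perfect outcome: (B, Y) with payoffs (6, 9).
Now find the simultaneous Nash equilibrium.
Row's best replies: W→A; X→D; Y→B; Z→B.
Player 2's best replies: A→Z; B→Y; C→Z; D→Z.
The unique mutual best reply is (B, Y), giving (6, 9).
Row's commitment gain: 6 − 6 = 0.

0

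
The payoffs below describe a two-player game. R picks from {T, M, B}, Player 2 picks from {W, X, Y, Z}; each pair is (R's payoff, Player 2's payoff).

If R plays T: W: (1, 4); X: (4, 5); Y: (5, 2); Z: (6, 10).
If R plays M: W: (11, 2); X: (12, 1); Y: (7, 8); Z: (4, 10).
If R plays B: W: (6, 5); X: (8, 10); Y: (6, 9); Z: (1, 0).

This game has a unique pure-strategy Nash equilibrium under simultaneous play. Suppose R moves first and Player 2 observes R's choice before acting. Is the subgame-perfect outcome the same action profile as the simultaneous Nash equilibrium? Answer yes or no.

Work backward from Player 2's decision.
- T → Player 2 plays Z (best of 4, 5, 2, 10); R gets 6.
- M → Player 2 plays Z (best of 2, 1, 8, 10); R gets 4.
- B → Player 2 plays X (best of 5, 10, 9, 0); R gets 8.
Among 6, 4, 8, the best is 8 at B. Subgame-perfect outcome: (B, X) with payoffs (8, 10).
Now find the simultaneous Nash equilibrium.
R's best replies: W→M; X→M; Y→M; Z→T.
Player 2's best replies: T→Z; M→Z; B→X.
Only (T, Z) has each player best-responding; Nash payoffs (6, 10).
Sequential outcome (B, X) differs from the Nash profile (T, Z).

no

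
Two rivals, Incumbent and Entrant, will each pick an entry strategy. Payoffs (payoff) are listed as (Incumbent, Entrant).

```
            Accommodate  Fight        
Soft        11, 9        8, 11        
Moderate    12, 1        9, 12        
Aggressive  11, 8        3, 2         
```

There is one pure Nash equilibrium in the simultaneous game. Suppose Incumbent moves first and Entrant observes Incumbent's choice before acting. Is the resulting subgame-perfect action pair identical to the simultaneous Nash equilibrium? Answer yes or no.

no

Entrant best-responds to each possible Incumbent move:
- Soft: BR = Fight, leader payoff 8.
- Moderate: BR = Fight, leader payoff 9.
- Aggressive: BR = Accommodate, leader payoff 11.
Among 8, 9, 11, the best is 11 at Aggressive. Subgame-perfect outcome: (Aggressive, Accommodate) with payoffs (11, 8).
Now find the simultaneous Nash equilibrium.
Incumbent's best replies: Accommodate→Moderate; Fight→Moderate.
Entrant's best replies: Soft→Fight; Moderate→Fight; Aggressive→Accommodate.
The unique mutual best reply is (Moderate, Fight), giving (9, 12).
Sequential outcome (Aggressive, Accommodate) differs from the Nash profile (Moderate, Fight).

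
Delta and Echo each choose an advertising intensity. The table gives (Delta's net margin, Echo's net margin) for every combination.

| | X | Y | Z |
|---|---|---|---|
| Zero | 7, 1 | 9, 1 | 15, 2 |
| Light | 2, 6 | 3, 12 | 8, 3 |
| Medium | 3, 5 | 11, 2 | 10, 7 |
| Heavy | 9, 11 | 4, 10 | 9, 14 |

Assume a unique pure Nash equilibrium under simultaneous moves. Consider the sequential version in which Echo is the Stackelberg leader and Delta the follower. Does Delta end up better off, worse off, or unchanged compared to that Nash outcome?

worse off

Work backward from Delta's decision.
- X: BR = Heavy, leader payoff 11.
- Y: BR = Medium, leader payoff 2.
- Z: BR = Zero, leader payoff 2.
Among 11, 2, 2, the best is 11 at X. Subgame-perfect outcome: (Heavy, X) with payoffs (9, 11).
For the simultaneous game, intersect best replies.
Delta's best replies: X→Heavy; Y→Medium; Z→Zero.
Echo's best replies: Zero→Z; Light→Y; Medium→Z; Heavy→Z.
The unique mutual best reply is (Zero, Z), giving (15, 2).
Delta earns 9 sequentially versus 15 at the Nash outcome: worse off.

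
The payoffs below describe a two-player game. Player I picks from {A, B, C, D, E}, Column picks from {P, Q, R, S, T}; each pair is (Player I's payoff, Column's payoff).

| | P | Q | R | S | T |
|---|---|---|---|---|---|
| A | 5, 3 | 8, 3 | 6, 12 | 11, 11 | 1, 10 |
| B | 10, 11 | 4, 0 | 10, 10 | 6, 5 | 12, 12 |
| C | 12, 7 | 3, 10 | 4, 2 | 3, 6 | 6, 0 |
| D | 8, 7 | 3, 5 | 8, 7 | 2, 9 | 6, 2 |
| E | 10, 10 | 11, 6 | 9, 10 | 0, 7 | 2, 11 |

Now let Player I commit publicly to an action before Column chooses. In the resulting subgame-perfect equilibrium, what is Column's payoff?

Column best-responds to each possible Player I move:
- A: BR = R, leader payoff 6.
- B: BR = T, leader payoff 12.
- C: BR = Q, leader payoff 3.
- D: BR = S, leader payoff 2.
- E: BR = T, leader payoff 2.
Among 6, 12, 3, 2, 2, the best is 12 at B. Subgame-perfect outcome: (B, T) with payoffs (12, 12).

12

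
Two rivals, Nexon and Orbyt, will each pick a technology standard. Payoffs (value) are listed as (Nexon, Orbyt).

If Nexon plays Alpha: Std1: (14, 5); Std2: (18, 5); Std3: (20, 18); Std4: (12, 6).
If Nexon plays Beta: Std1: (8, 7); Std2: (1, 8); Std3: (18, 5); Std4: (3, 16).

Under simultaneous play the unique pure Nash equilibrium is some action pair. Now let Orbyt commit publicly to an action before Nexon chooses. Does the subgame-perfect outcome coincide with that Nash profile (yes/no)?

yes

Work backward from Nexon's decision.
- Std1: BR = Alpha, leader payoff 5.
- Std2: BR = Alpha, leader payoff 5.
- Std3: BR = Alpha, leader payoff 18.
- Std4: BR = Alpha, leader payoff 6.
Orbyt's induced payoffs are 5, 5, 18, 6, so Orbyt commits to Std3. Subgame-perfect outcome: (Alpha, Std3) with payoffs (20, 18).
Under simultaneous play:
Nexon's best replies: Std1→Alpha; Std2→Alpha; Std3→Alpha; Std4→Alpha.
Orbyt's best replies: Alpha→Std3; Beta→Std4.
The unique mutual best reply is (Alpha, Std3), giving (20, 18).
Sequential outcome (Alpha, Std3) coincides with the Nash profile (Alpha, Std3).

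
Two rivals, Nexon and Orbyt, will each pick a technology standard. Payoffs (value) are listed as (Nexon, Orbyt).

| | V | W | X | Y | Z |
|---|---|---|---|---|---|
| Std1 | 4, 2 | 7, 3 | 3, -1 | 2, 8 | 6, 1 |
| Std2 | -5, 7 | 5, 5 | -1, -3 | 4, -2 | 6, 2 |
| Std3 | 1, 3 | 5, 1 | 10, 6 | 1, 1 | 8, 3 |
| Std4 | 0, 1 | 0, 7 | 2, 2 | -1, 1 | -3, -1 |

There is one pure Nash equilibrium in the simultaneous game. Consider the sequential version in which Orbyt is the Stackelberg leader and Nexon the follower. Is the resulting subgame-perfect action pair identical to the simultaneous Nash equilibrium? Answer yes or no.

Solve by backward induction (Orbyt leads).
- V: BR = Std1, leader payoff 2.
- W: BR = Std1, leader payoff 3.
- X: BR = Std3, leader payoff 6.
- Y: BR = Std2, leader payoff -2.
- Z: BR = Std3, leader payoff 3.
Among 2, 3, 6, -2, 3, the best is 6 at X. Subgame-perfect outcome: (Std3, X) with payoffs (10, 6).
Now find the simultaneous Nash equilibrium.
Nexon's best replies: V→Std1; W→Std1; X→Std3; Y→Std2; Z→Std3.
Orbyt's best replies: Std1→Y; Std2→V; Std3→X; Std4→W.
Only (Std3, X) has each player best-responding; Nash payoffs (10, 6).
Sequential outcome (Std3, X) coincides with the Nash profile (Std3, X).

yes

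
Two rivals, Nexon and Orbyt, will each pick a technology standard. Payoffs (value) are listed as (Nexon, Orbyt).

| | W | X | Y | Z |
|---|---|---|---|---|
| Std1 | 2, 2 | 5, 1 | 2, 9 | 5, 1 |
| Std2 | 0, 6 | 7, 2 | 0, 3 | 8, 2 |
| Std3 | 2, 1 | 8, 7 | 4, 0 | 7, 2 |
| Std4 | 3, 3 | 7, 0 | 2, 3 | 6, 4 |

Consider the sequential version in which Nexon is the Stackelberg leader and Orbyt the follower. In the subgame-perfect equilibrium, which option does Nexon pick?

Std3

Solve by backward induction (Nexon leads).
- Std1: BR = Y, leader payoff 2.
- Std2: BR = W, leader payoff 0.
- Std3: BR = X, leader payoff 8.
- Std4: BR = Z, leader payoff 6.
Maximizing over 2, 0, 8, 6, Nexon chooses Std3. Subgame-perfect outcome: (Std3, X) with payoffs (8, 7).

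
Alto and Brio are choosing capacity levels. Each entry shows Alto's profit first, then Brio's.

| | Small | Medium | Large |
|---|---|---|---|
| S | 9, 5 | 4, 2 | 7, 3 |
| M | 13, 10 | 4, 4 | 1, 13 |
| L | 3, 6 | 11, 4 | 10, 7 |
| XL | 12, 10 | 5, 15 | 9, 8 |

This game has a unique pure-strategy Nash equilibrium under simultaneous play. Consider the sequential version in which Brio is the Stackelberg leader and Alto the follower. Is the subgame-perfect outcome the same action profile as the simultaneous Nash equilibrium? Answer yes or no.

Solve by backward induction (Brio leads).
- Small: Alto compares 9, 13, 3, 12 and picks M; Brio would get 10.
- Medium: Alto compares 4, 4, 11, 5 and picks L; Brio would get 4.
- Large: Alto compares 7, 1, 10, 9 and picks L; Brio would get 7.
Maximizing over 10, 4, 7, Brio chooses Small. Subgame-perfect outcome: (M, Small) with payoffs (13, 10).
For the simultaneous game, intersect best replies.
Alto's best replies: Small→M; Medium→L; Large→L.
Brio's best replies: S→Small; M→Large; L→Large; XL→Medium.
Only (L, Large) has each player best-responding; Nash payoffs (10, 7).
Sequential outcome (M, Small) differs from the Nash profile (L, Large).

no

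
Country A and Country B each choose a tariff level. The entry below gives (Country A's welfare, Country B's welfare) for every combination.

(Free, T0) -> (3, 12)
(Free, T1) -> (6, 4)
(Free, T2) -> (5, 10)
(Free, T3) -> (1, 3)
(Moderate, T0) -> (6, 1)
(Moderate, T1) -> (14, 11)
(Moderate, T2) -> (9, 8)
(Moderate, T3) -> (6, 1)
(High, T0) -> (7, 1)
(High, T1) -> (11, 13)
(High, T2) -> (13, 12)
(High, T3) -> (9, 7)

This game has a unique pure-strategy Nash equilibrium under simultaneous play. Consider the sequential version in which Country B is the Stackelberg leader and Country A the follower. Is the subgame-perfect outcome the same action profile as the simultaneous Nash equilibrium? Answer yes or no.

Country A best-responds to each possible Country B move:
- T0 → Country A plays High (best of 3, 6, 7); Country B gets 1.
- T1 → Country A plays Moderate (best of 6, 14, 11); Country B gets 11.
- T2 → Country A plays High (best of 5, 9, 13); Country B gets 12.
- T3 → Country A plays High (best of 1, 6, 9); Country B gets 7.
Maximizing over 1, 11, 12, 7, Country B chooses T2. Subgame-perfect outcome: (High, T2) with payoffs (13, 12).
For the simultaneous game, intersect best replies.
Country A's best replies: T0→High; T1→Moderate; T2→High; T3→High.
Country B's best replies: Free→T0; Moderate→T1; High→T1.
Only (Moderate, T1) has each player best-responding; Nash payoffs (14, 11).
Sequential outcome (High, T2) differs from the Nash profile (Moderate, T1).

no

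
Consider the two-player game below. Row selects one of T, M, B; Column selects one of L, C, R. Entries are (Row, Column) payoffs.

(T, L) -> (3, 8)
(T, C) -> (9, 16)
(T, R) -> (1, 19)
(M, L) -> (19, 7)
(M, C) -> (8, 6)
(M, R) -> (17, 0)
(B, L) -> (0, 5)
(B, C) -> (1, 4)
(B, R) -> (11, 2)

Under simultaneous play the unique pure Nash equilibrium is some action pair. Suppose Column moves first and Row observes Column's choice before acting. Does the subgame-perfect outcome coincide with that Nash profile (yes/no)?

Backward induction with Column moving first.
- L: BR = M, leader payoff 7.
- C: BR = T, leader payoff 16.
- R: BR = M, leader payoff 0.
Among 7, 16, 0, the best is 16 at C. Subgame-perfect outcome: (T, C) with payoffs (9, 16).
Now find the simultaneous Nash equilibrium.
Row's best replies: L→M; C→T; R→M.
Column's best replies: T→R; M→L; B→L.
The unique mutual best reply is (M, L), giving (19, 7).
Sequential outcome (T, C) differs from the Nash profile (M, L).

no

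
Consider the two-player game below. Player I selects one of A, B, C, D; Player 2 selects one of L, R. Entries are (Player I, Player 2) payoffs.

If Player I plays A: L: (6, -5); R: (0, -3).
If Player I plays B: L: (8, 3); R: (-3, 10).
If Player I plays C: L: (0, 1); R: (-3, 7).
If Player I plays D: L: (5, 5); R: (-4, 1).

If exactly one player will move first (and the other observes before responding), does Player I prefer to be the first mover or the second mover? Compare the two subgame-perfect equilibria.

second

If Player I leads: Player 2's best replies are A→R, B→R, C→R, D→L; Player I's induced payoffs 0, -3, -3, 5; outcome (D, L), payoffs (5, 5).
If Player 2 leads: Player I's best replies are L→B, R→A; Player 2's induced payoffs 3, -3; outcome (B, L), payoffs (8, 3).
Player I gets 5 moving first and 8 moving second, so Player I prefers to move second.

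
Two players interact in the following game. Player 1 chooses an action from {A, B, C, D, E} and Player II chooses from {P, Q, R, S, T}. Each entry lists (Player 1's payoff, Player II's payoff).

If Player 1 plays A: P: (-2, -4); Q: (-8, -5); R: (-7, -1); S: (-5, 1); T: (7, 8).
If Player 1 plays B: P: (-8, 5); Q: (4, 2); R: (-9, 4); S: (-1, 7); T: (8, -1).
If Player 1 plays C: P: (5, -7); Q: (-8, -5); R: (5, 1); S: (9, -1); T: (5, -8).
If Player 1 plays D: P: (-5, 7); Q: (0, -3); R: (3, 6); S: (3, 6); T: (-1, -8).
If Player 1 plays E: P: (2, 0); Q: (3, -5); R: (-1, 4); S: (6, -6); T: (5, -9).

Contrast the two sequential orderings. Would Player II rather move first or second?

second

If Player 1 leads: Player II's best replies are A→T, B→S, C→R, D→P, E→R; Player 1's induced payoffs 7, -1, 5, -5, -1; outcome (A, T), payoffs (7, 8).
If Player II leads: Player 1's best replies are P→C, Q→B, R→C, S→C, T→B; Player II's induced payoffs -7, 2, 1, -1, -1; outcome (B, Q), payoffs (4, 2).
Player II gets 2 moving first and 8 moving second, so Player II prefers to move second.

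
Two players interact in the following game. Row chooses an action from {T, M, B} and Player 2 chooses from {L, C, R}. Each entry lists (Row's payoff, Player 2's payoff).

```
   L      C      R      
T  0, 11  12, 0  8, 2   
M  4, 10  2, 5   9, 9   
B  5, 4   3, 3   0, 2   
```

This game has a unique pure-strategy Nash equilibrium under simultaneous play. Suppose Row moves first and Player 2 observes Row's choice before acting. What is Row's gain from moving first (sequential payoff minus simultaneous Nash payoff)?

Player 2 best-responds to each possible Row move:
- T: BR = L, leader payoff 0.
- M: BR = L, leader payoff 4.
- B: BR = L, leader payoff 5.
Row's induced payoffs are 0, 4, 5, so Row commits to B. Subgame-perfect outcome: (B, L) with payoffs (5, 4).
For the simultaneous game, intersect best replies.
Row's best replies: L→B; C→T; R→M.
Player 2's best replies: T→L; M→L; B→L.
The unique mutual best reply is (B, L), giving (5, 4).
Row's commitment gain: 5 − 5 = 0.

0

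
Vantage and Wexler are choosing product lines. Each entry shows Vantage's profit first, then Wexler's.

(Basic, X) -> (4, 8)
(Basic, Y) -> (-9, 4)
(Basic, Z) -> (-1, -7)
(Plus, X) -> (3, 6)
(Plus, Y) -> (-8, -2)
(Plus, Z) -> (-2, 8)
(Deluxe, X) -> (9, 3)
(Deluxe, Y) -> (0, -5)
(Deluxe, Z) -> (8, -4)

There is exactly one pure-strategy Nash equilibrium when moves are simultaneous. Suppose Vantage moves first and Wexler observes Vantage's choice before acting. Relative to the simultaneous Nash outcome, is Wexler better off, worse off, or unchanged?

Wexler best-responds to each possible Vantage move:
- Basic: Wexler compares 8, 4, -7 and picks X; Vantage would get 4.
- Plus: Wexler compares 6, -2, 8 and picks Z; Vantage would get -2.
- Deluxe: Wexler compares 3, -5, -4 and picks X; Vantage would get 9.
Among 4, -2, 9, the best is 9 at Deluxe. Subgame-perfect outcome: (Deluxe, X) with payoffs (9, 3).
For the simultaneous game, intersect best replies.
Vantage's best replies: X→Deluxe; Y→Deluxe; Z→Deluxe.
Wexler's best replies: Basic→X; Plus→Z; Deluxe→X.
Only (Deluxe, X) has each player best-responding; Nash payoffs (9, 3).
Wexler earns 3 sequentially versus 3 at the Nash outcome: unchanged.

unchanged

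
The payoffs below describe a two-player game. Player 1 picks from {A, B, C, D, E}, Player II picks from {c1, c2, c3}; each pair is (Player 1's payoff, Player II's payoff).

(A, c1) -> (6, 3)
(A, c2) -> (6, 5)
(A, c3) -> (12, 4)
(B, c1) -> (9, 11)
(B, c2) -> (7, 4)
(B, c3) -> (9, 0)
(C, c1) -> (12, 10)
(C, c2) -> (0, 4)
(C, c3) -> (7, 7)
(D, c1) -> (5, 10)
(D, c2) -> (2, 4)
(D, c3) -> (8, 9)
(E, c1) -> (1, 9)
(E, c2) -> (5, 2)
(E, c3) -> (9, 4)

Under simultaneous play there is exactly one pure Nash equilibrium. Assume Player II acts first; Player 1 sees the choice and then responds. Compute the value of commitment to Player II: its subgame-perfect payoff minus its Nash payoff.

Backward induction with Player II moving first.
- c1: Player 1 compares 6, 9, 12, 5, 1 and picks C; Player II would get 10.
- c2: Player 1 compares 6, 7, 0, 2, 5 and picks B; Player II would get 4.
- c3: Player 1 compares 12, 9, 7, 8, 9 and picks A; Player II would get 4.
Player II's induced payoffs are 10, 4, 4, so Player II commits to c1. Subgame-perfect outcome: (C, c1) with payoffs (12, 10).
Now find the simultaneous Nash equilibrium.
Player 1's best replies: c1→C; c2→B; c3→A.
Player II's best replies: A→c2; B→c1; C→c1; D→c1; E→c1.
The unique mutual best reply is (C, c1), giving (12, 10).
Player II's commitment gain: 10 − 10 = 0.

0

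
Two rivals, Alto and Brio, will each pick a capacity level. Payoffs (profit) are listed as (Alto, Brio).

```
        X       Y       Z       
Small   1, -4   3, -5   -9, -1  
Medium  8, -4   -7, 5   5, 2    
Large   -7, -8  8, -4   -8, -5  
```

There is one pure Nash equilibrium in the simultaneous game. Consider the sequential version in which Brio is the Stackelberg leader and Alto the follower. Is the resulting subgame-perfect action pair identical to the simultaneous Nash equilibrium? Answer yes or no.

no

Alto best-responds to each possible Brio move:
- X: BR = Medium, leader payoff -4.
- Y: BR = Large, leader payoff -4.
- Z: BR = Medium, leader payoff 2.
Among -4, -4, 2, the best is 2 at Z. Subgame-perfect outcome: (Medium, Z) with payoffs (5, 2).
Now find the simultaneous Nash equilibrium.
Alto's best replies: X→Medium; Y→Large; Z→Medium.
Brio's best replies: Small→Z; Medium→Y; Large→Y.
The unique mutual best reply is (Large, Y), giving (8, -4).
Sequential outcome (Medium, Z) differs from the Nash profile (Large, Y).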